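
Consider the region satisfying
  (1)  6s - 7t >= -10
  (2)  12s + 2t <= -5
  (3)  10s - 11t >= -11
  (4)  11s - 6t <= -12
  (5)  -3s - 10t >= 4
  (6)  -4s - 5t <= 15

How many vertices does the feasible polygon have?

Intersecting each pair of boundary lines and keeping only the points that satisfy every inequality leaves:
  (-22/19, -1/19)
  (-110/47, -53/47)
  (-9/8, -1/16)
  (-150/79, -117/79)

4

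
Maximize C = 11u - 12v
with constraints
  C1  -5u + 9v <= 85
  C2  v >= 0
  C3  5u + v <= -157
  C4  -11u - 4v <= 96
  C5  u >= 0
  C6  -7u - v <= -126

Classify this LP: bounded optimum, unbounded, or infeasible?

The boundaries -5u + 9v = 85 and -7u - v = -126 meet at (1049/68, 1225/68), but that point violates 5u + v ≤ -157. Every candidate vertex is excluded by some other constraint, so the feasible region is empty.

infeasible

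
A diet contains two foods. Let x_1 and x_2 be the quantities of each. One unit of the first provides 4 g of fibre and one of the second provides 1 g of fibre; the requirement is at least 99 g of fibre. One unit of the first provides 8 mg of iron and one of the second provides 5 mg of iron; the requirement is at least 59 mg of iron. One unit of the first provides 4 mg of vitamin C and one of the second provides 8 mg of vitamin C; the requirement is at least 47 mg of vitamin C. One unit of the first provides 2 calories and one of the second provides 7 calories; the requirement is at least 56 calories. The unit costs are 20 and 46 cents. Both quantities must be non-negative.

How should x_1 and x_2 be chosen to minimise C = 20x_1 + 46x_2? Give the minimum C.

Feasible corners and C = 20x_1 + 46x_2:
  (0, 99) → C = 4554
  (28, 0) → C = 560
  (49/2, 1) → C = 536
The feasible region is unbounded (it extends along (0, 1), (1, 0)), but C strictly increases along every unbounded feasible direction, so there is no improving ray and the minimum is attained at a vertex.

At the optimal vertex, 4x_1 + x_2 = 99 and 2x_1 + 7x_2 = 56.
Solving simultaneously gives x_1 = 49/2, x_2 = 1.

x_1 = 49/2, x_2 = 1, minimum C = 536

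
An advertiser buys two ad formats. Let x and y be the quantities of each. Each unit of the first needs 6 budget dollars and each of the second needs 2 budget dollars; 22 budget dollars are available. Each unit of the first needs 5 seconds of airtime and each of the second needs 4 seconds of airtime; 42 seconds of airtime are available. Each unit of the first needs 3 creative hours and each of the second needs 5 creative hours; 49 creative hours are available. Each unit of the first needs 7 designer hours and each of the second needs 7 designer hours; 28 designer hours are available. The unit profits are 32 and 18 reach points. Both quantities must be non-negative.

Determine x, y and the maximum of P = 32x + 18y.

x = 7/2, y = 1/2, maximum P = 121

Vertices and P = 32x + 18y:
  (0, 0) → P = 0
  (0, 4) → P = 72
  (11/3, 0) → P = 352/3
  (7/2, 1/2) → P = 121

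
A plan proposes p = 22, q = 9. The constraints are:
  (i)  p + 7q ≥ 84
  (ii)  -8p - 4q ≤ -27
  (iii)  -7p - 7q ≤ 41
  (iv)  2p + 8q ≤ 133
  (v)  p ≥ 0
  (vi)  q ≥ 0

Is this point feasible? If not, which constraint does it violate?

(i): 85 ≥ 84 ✓
(ii): -212 ≤ -27 ✓
(iii): -217 ≤ 41 ✓
(iv): 116 ≤ 133 ✓
(v): 22 ≥ 0 ✓
(vi): 9 ≥ 0 ✓

feasible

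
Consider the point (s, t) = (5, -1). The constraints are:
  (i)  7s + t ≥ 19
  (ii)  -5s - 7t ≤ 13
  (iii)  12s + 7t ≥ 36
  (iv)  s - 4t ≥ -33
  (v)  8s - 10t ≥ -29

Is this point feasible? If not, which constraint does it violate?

(i): 34 ≥ 19 ✓
(ii): -18 ≤ 13 ✓
(iii): 53 ≥ 36 ✓
(iv): 9 ≥ -33 ✓
(v): 50 ≥ -29 ✓

feasible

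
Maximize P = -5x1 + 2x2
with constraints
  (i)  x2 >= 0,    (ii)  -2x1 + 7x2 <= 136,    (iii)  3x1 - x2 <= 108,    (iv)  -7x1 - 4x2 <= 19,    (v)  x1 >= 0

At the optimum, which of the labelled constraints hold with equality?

(ii) and (v)

Corner points and P = -5x1 + 2x2:
  (36, 0) → P = -180
  (0, 0) → P = 0
  (892/19, 624/19) → P = -3212/19
  (0, 136/7) → P = 272/7

The maximum is at (0, 136/7). Substituting into each constraint, equality holds for (ii) and (v); the remaining constraints have slack.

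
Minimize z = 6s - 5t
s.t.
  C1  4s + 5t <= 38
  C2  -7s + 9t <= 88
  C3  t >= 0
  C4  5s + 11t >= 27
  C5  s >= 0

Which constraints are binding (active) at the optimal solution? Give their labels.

C1 and C5

Corner points and z = 6s - 5t:
  (19/2, 0) → z = 57
  (0, 38/5) → z = -38
  (27/5, 0) → z = 162/5
  (0, 27/11) → z = -135/11

The minimum is at (0, 38/5). Substituting into each constraint, equality holds for C1 and C5; the remaining constraints have slack.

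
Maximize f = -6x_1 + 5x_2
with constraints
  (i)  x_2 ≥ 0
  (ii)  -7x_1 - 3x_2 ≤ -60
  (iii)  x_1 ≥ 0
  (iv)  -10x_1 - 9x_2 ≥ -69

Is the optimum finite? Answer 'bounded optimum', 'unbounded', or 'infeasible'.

infeasible

The boundaries x_2 = 0 and -7x_1 - 3x_2 = -60 meet at (60/7, 0), but that point violates -10x_1 - 9x_2 ≥ -69. Every candidate vertex is excluded by some other constraint, so the feasible region is empty.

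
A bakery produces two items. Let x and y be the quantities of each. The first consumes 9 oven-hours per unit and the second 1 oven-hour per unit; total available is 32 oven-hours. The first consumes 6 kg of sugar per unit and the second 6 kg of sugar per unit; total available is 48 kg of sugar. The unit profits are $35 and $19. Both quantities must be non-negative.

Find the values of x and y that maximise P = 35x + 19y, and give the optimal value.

Corner points and P = 35x + 19y:
  (0, 0) → P = 0
  (0, 8) → P = 152
  (32/9, 0) → P = 1120/9
  (3, 5) → P = 200

x = 3, y = 5, maximum P = 200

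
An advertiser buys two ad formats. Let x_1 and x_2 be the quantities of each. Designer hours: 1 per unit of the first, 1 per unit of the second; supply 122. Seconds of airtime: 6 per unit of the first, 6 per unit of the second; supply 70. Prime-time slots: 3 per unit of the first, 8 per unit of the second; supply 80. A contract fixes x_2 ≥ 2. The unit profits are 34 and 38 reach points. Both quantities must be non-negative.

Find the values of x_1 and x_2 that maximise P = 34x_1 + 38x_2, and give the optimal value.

x_1 = 8/3, x_2 = 9, maximum P = 1298/3

Vertices and P = 34x_1 + 38x_2:
  (0, 10) → P = 380
  (0, 2) → P = 76
  (8/3, 9) → P = 1298/3
  (29/3, 2) → P = 1214/3

At the optimal vertex, 6x_1 + 6x_2 = 70 and 3x_1 + 8x_2 = 80.
Solving simultaneously gives x_1 = 8/3, x_2 = 9.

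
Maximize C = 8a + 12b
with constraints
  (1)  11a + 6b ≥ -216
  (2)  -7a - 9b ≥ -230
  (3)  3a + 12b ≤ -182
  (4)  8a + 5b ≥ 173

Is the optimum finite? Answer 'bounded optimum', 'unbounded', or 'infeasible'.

bounded optimum

Feasible corners and C = 8a + 12b:
  (1466/19, -1964/57) → C = 3872/19
  (2986/81, -1975/81) → C = 188/81
The feasible region has finitely many vertices and no improving ray; the maximum is 3872/19 at (1466/19, -1964/57).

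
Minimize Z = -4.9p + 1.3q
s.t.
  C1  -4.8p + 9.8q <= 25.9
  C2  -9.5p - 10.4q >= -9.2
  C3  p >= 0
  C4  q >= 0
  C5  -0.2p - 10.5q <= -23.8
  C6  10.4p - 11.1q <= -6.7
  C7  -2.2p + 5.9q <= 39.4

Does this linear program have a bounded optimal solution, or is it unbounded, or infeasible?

The boundaries -4.8p + 9.8q = 25.9 and p = 0 meet at (0, 37/14), but that point violates -9.5p - 10.4q ≥ -9.2. Every candidate vertex is excluded by some other constraint, so the feasible region is empty.

infeasible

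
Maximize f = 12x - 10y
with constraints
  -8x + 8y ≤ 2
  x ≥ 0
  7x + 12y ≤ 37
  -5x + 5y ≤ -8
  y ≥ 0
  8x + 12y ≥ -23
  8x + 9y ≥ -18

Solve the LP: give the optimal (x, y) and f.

x = 37/7, y = 0, maximum f = 444/7

Extreme points and f = 12x - 10y:
  (281/95, 129/95) → f = 2082/95
  (37/7, 0) → f = 444/7
  (8/5, 0) → f = 96/5

The binding constraints are 7x + 12y = 37 and y = 0.
Solving simultaneously gives x = 37/7, y = 0.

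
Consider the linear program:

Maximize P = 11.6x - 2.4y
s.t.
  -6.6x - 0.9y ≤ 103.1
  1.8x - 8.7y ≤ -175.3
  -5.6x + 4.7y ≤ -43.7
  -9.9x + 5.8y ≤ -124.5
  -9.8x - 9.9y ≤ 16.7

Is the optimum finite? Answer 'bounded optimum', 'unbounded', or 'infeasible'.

From the feasible point (60205/2013, 53017/2013), moving in the direction (8.7, 1.8) keeps every constraint satisfied while P increases without bound.

unbounded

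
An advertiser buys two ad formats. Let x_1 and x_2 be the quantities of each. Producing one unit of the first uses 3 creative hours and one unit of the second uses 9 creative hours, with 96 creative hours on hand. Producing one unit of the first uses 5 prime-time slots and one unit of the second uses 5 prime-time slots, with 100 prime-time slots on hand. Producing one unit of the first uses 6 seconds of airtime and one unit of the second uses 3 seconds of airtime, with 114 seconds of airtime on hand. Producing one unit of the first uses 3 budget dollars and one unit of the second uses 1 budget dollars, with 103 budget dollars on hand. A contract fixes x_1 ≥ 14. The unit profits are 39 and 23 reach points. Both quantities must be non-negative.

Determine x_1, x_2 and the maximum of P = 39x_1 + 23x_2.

Extreme points and P = 39x_1 + 23x_2:
  (19, 0) → P = 741
  (14, 0) → P = 546
  (14, 6) → P = 684
  (18, 2) → P = 748

x_1 = 18, x_2 = 2, maximum P = 748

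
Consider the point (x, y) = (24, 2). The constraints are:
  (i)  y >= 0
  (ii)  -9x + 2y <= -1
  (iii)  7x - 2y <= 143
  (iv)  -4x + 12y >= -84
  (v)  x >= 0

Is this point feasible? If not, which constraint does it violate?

Constraint (iii): 7x - 2y = 164, which is not ≤ 143. All other constraints are satisfied.

not feasible — violates (iii)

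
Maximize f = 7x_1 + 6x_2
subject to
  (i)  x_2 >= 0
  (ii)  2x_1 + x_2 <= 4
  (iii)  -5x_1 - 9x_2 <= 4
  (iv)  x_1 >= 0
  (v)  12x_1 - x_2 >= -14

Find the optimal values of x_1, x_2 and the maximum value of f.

Feasible corners and f = 7x_1 + 6x_2:
  (2, 0) → f = 14
  (0, 0) → f = 0
  (0, 4) → f = 24

x_1 = 0, x_2 = 4, maximum f = 24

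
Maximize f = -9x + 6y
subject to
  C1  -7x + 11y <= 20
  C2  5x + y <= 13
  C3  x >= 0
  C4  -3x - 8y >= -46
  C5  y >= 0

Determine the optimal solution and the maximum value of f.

x = 0, y = 20/11, maximum f = 120/11

Extreme points and f = -9x + 6y:
  (123/62, 191/62) → f = 39/62
  (0, 20/11) → f = 120/11
  (13/5, 0) → f = -117/5
  (0, 0) → f = 0

The optimum lies where -7x + 11y = 20 and x = 0.
Solving simultaneously gives x = 0, y = 20/11.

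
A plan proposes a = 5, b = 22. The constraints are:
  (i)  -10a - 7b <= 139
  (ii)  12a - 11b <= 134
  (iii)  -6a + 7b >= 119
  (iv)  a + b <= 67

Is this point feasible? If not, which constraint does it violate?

(i): -204 ≤ 139 ✓
(ii): -182 ≤ 134 ✓
(iii): 124 ≥ 119 ✓
(iv): 27 ≤ 67 ✓

feasible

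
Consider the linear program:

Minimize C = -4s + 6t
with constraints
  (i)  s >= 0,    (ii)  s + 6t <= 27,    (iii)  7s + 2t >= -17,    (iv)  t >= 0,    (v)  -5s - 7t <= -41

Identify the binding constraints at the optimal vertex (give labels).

(ii) and (iv)

Feasible corners and C = -4s + 6t:
  (27, 0) → C = -108
  (57/23, 94/23) → C = 336/23
  (41/5, 0) → C = -164/5

The minimum is at (27, 0). Substituting into each constraint, equality holds for (ii) and (iv); the remaining constraints have slack.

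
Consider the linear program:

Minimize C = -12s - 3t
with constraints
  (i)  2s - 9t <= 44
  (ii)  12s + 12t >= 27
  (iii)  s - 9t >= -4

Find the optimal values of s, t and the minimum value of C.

s = 48, t = 52/9, minimum C = -1780/3

Vertices and C = -12s - 3t:
  (257/44, -79/22) → C = -1305/22
  (48, 52/9) → C = -1780/3
  (13/8, 5/8) → C = -171/8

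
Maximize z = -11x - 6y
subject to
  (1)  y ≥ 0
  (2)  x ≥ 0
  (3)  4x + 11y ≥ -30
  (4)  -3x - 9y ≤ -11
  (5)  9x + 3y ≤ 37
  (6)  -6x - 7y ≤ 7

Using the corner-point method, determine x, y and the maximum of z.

x = 0, y = 11/9, maximum z = -22/3

Extreme points and z = -11x - 6y:
  (11/3, 0) → z = -121/3
  (37/9, 0) → z = -407/9
  (0, 11/9) → z = -22/3
  (0, 37/3) → z = -74

The binding constraints are x = 0 and -3x - 9y = -11.
Solving simultaneously gives x = 0, y = 11/9.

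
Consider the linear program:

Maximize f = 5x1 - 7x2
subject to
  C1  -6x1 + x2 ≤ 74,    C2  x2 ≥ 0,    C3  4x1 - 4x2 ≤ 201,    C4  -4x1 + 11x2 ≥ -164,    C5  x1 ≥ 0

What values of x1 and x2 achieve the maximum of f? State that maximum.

Corner points and f = 5x1 - 7x2:
  (0, 74) → f = -518
  (41, 0) → f = 205
  (0, 0) → f = 0
  (1555/28, 37/7) → f = 6739/28
The feasible region is unbounded (it extends along (1, 1), (1, 6)), but f strictly decreases along every unbounded feasible direction, so there is no improving ray and the maximum is attained at a vertex.

x1 = 1555/28, x2 = 37/7, maximum f = 6739/28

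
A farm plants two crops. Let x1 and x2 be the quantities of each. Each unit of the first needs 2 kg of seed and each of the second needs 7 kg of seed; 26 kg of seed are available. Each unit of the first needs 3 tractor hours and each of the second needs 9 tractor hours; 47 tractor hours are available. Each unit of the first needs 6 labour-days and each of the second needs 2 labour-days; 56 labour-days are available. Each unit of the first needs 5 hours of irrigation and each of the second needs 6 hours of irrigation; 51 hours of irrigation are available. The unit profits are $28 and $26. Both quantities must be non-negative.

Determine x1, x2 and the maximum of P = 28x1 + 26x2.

At the optimal vertex, 6x1 + 2x2 = 56 and 5x1 + 6x2 = 51.
Solving simultaneously gives x1 = 9, x2 = 1.

x1 = 9, x2 = 1, maximum P = 278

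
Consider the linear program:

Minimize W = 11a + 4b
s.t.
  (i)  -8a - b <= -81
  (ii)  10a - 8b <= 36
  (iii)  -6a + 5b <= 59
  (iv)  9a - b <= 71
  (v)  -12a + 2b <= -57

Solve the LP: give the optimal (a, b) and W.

a = 152/17, b = 161/17, minimum W = 2316/17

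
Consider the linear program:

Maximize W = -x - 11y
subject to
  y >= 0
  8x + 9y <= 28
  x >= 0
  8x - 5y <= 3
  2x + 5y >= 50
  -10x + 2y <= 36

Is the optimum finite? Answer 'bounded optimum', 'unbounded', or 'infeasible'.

infeasible

The boundaries y = 0 and x = 0 meet at (0, 0), but that point violates 2x + 5y ≥ 50. Every candidate vertex is excluded by some other constraint, so the feasible region is empty.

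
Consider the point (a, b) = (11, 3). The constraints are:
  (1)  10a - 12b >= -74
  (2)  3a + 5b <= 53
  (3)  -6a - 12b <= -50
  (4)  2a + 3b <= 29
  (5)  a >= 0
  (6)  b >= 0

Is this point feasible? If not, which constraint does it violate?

Constraint (4): 2a + 3b = 31, which is not ≤ 29. All other constraints are satisfied.

not feasible — violates (4)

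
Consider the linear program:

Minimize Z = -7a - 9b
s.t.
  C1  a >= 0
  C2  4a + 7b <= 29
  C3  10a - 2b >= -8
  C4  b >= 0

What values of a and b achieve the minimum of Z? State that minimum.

Extreme points and Z = -7a - 9b:
  (0, 4) → Z = -36
  (0, 0) → Z = 0
  (1/39, 161/39) → Z = -112/3
  (29/4, 0) → Z = -203/4

The optimum lies where 4a + 7b = 29 and b = 0.
Solving simultaneously gives a = 29/4, b = 0.

a = 29/4, b = 0, minimum Z = -203/4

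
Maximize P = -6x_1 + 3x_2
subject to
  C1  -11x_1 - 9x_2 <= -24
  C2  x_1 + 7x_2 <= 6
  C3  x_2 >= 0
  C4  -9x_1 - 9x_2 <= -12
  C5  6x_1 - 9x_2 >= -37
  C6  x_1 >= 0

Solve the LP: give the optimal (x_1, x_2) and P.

x_1 = 57/34, x_2 = 21/34, maximum P = -279/34

The optimum lies where -11x_1 - 9x_2 = -24 and x_1 + 7x_2 = 6.
Solving simultaneously gives x_1 = 57/34, x_2 = 21/34.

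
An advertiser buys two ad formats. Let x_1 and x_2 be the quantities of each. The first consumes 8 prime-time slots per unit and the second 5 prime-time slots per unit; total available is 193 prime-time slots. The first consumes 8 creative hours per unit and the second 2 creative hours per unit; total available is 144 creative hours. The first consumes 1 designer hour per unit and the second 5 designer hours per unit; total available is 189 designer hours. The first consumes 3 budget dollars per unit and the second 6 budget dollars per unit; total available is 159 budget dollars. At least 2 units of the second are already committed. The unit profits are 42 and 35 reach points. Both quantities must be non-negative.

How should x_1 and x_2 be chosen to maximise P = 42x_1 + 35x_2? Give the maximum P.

Extreme points and P = 42x_1 + 35x_2:
  (0, 53/2) → P = 1855/2
  (0, 2) → P = 70
  (167/12, 49/3) → P = 6937/6
  (11, 21) → P = 1197
  (35/2, 2) → P = 805

The binding constraints are 8x_1 + 5x_2 = 193 and 3x_1 + 6x_2 = 159.
Solving simultaneously gives x_1 = 11, x_2 = 21.

x_1 = 11, x_2 = 21, maximum P = 1197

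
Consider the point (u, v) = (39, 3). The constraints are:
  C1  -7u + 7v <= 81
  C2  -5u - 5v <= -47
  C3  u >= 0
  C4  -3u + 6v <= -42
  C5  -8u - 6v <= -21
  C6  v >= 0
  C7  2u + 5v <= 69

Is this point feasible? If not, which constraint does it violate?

Constraint C7: 2u + 5v = 93, which is not ≤ 69. All other constraints are satisfied.

not feasible — violates C7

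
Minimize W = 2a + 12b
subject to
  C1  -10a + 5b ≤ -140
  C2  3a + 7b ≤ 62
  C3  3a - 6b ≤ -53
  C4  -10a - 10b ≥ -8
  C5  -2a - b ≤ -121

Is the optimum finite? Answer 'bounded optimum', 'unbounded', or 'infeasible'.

The boundaries -10a - 10b = -8 and -2a - b = -121 meet at (601/5, -597/5), but that point violates 3a - 6b ≤ -53. Every candidate vertex is excluded by some other constraint, so the feasible region is empty.

infeasible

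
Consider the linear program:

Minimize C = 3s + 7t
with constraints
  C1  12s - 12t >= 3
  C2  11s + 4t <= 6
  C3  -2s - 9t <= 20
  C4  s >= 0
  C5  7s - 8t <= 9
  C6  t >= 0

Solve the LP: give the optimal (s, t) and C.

Corner points and C = 3s + 7t:
  (7/15, 13/60) → C = 35/12
  (1/4, 0) → C = 3/4
  (6/11, 0) → C = 18/11

At the optimal vertex, 12s - 12t = 3 and t = 0.
Solving simultaneously gives s = 1/4, t = 0.

s = 1/4, t = 0, minimum C = 3/4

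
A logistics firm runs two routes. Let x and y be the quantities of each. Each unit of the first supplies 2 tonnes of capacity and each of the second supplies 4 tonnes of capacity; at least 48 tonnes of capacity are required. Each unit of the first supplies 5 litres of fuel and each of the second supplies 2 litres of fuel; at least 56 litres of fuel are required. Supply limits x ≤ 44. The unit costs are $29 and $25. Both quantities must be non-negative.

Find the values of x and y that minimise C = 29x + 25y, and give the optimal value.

x = 8, y = 8, minimum C = 432

Vertices and C = 29x + 25y:
  (0, 28) → C = 700
  (24, 0) → C = 696
  (44, 0) → C = 1276
  (8, 8) → C = 432
The feasible region is unbounded (it extends along (0, 1)), but C strictly increases along every unbounded feasible direction, so there is no improving ray and the minimum is attained at a vertex.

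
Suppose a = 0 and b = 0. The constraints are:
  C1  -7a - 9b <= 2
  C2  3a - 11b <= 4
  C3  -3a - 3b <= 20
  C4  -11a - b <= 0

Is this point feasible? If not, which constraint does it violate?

feasible

C1: 0 ≤ 2 ✓
C2: 0 ≤ 4 ✓
C3: 0 ≤ 20 ✓
C4: 0 ≤ 0 ✓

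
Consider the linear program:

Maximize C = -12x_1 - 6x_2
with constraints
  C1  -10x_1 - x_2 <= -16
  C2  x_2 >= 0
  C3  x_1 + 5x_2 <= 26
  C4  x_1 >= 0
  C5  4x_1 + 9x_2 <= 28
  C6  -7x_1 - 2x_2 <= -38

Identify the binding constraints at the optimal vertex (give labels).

C2 and C6

Corner points and C = -12x_1 - 6x_2:
  (7, 0) → C = -84
  (38/7, 0) → C = -456/7
  (26/5, 4/5) → C = -336/5

The maximum is at (38/7, 0). Substituting into each constraint, equality holds for C2 and C6; the remaining constraints have slack.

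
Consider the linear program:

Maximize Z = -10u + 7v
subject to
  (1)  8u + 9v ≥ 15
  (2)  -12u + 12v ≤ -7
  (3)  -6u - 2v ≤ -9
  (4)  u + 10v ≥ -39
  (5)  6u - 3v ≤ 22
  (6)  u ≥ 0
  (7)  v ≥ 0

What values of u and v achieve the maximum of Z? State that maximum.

Corner points and Z = -10u + 7v:
  (51/38, 9/19) → Z = -192/19
  (15/8, 0) → Z = -75/4
  (61/48, 11/16) → Z = -379/48
  (27/4, 37/6) → Z = -73/3
  (11/3, 0) → Z = -110/3

u = 61/48, v = 11/16, maximum Z = -379/48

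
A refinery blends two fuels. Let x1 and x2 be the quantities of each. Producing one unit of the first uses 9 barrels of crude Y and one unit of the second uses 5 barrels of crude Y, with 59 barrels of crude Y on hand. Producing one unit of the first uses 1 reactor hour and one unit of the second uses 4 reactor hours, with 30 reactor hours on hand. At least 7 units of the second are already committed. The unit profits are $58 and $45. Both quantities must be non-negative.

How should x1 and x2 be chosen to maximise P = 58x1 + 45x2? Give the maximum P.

x1 = 2, x2 = 7, maximum P = 431

Corner points and P = 58x1 + 45x2:
  (0, 15/2) → P = 675/2
  (0, 7) → P = 315
  (2, 7) → P = 431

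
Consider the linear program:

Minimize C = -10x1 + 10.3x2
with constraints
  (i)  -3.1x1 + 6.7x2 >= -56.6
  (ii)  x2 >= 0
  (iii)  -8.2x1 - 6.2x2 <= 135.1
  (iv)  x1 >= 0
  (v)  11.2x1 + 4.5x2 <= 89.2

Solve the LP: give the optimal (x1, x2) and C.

Vertices and C = -10x1 + 10.3x2:
  (0, 0) → C = 0
  (223/28, 0) → C = -1115/14
  (0, 892/45) → C = 45938/225

The binding constraints are x2 = 0 and 11.2x1 + 4.5x2 = 89.2.
Solving simultaneously gives x1 = 223/28, x2 = 0.

x1 = 223/28, x2 = 0, minimum C = -1115/14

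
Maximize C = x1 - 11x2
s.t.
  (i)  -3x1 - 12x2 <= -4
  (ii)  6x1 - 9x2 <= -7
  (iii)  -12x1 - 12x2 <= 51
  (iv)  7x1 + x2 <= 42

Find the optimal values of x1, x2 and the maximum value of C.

The feasible region is unbounded (it extends along (-1, 7), (-1, 1)), but C strictly decreases along every unbounded feasible direction, so there is no improving ray and the maximum is attained at a vertex.

The optimum lies where -3x1 - 12x2 = -4 and 6x1 - 9x2 = -7.
Solving simultaneously gives x1 = -16/33, x2 = 5/11.

x1 = -16/33, x2 = 5/11, maximum C = -181/33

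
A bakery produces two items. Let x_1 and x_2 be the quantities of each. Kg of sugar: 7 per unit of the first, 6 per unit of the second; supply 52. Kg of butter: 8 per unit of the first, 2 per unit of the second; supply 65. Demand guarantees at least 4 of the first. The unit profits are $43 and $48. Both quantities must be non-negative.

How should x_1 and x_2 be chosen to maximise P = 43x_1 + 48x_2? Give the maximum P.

x_1 = 4, x_2 = 4, maximum P = 364

Corner points and P = 43x_1 + 48x_2:
  (52/7, 0) → P = 2236/7
  (4, 0) → P = 172
  (4, 4) → P = 364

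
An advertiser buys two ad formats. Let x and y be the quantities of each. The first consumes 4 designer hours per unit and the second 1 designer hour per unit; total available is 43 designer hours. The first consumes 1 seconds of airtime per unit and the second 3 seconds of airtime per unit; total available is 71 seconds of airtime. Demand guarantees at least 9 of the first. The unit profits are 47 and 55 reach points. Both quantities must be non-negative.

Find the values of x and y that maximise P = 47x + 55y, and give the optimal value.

x = 9, y = 7, maximum P = 808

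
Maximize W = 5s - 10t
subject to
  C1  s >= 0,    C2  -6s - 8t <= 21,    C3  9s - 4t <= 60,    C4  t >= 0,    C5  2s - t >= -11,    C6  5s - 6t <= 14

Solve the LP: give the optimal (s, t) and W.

Vertices and W = 5s - 10t:
  (0, 0) → W = 0
  (0, 11) → W = -110
  (104, 219) → W = -1670
  (152/17, 87/17) → W = -110/17
  (14/5, 0) → W = 14

s = 14/5, t = 0, maximum W = 14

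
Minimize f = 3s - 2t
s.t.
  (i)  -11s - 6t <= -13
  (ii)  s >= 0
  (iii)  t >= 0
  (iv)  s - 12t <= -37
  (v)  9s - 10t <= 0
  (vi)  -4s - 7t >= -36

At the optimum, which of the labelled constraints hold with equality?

(ii) and (vi)

Vertices and f = 3s - 2t:
  (0, 37/12) → f = -37/6
  (0, 36/7) → f = -72/7
  (173/55, 184/55) → f = 151/55

The minimum is at (0, 36/7). Substituting into each constraint, equality holds for (ii) and (vi); the remaining constraints have slack.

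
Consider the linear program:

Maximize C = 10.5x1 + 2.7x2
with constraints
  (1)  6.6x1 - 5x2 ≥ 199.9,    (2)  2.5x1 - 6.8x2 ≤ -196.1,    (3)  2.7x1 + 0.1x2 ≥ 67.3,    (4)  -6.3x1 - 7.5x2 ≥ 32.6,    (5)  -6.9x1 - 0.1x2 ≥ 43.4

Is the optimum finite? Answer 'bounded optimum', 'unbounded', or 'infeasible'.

infeasible

The boundaries -6.3x1 - 7.5x2 = 32.6 and -6.9x1 - 0.1x2 = 43.4 meet at (-4028/639, 202/213), but that point violates 6.6x1 - 5x2 ≥ 199.9. Every candidate vertex is excluded by some other constraint, so the feasible region is empty.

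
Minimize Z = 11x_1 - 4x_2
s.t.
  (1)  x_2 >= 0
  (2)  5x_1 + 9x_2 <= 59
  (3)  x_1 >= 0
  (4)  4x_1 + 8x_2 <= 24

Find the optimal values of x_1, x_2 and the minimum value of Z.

Feasible corners and Z = 11x_1 - 4x_2:
  (0, 0) → Z = 0
  (6, 0) → Z = 66
  (0, 3) → Z = -12

The binding constraints are x_1 = 0 and 4x_1 + 8x_2 = 24.
Solving simultaneously gives x_1 = 0, x_2 = 3.

x_1 = 0, x_2 = 3, minimum Z = -12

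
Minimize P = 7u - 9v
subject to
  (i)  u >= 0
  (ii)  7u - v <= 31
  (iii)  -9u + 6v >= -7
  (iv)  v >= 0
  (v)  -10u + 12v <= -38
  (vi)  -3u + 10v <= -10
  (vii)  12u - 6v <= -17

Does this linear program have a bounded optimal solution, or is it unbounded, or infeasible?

infeasible

The boundaries -3u + 10v = -10 and 12u - 6v = -17 meet at (-115/51, -57/34), but that point violates u ≥ 0. Every candidate vertex is excluded by some other constraint, so the feasible region is empty.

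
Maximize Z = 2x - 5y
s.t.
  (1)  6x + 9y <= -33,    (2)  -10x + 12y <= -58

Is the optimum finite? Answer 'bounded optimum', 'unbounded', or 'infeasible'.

From the feasible point (7/9, -113/27), moving in the direction (9, -6) keeps every constraint satisfied while Z increases without bound.

unbounded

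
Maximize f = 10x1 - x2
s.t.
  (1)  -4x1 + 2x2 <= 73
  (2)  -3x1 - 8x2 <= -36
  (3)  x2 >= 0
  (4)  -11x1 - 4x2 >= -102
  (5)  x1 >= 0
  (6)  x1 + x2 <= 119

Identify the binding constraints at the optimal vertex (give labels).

Extreme points and f = 10x1 - x2:
  (168/19, 45/38) → f = 3315/38
  (0, 9/2) → f = -9/2
  (0, 51/2) → f = -51/2

The maximum is at (168/19, 45/38). Substituting into each constraint, equality holds for (2) and (4); the remaining constraints have slack.

(2) and (4)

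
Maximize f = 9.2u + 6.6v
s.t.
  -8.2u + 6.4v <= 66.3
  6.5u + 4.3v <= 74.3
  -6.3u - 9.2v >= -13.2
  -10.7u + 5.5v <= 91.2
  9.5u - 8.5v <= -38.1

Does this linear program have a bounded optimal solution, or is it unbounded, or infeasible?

bounded optimum

Corner points and f = 9.2u + 6.6v:
  (-13137/2894, 52593/11576) → f = -681639/57880
  (-3129/334, -549/334) → f = -162051/1670
  (-23832/14095, 36543/14095) → f = 109647/70475
  (-1257/86, -5097/430) → f = -457311/2150
The feasible region has finitely many vertices and no improving ray; the maximum is 109647/70475 at (-23832/14095, 36543/14095).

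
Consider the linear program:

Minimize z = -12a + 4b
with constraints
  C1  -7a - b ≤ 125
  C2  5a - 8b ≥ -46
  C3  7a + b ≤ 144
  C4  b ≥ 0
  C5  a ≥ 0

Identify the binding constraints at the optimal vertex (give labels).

C3 and C4

Feasible corners and z = -12a + 4b:
  (1106/61, 1042/61) → z = -9104/61
  (0, 23/4) → z = 23
  (144/7, 0) → z = -1728/7
  (0, 0) → z = 0

The minimum is at (144/7, 0). Substituting into each constraint, equality holds for C3 and C4; the remaining constraints have slack.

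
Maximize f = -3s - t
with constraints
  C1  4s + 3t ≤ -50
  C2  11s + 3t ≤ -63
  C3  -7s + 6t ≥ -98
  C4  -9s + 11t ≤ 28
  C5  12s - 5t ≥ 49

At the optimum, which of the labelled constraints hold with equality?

C3 and C5

Corner points and f = -3s - t:
  (-28/29, -1519/87) → f = 1771/87
  (-24/13, -185/13) → f = 257/13
  (-196/37, -833/37) → f = 1421/37

The maximum is at (-196/37, -833/37). Substituting into each constraint, equality holds for C3 and C5; the remaining constraints have slack.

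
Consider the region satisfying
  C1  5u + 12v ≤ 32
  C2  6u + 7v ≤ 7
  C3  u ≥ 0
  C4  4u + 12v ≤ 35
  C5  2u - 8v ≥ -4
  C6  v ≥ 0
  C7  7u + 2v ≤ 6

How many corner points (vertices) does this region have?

5

Intersecting each pair of boundary lines and keeping only the points that satisfy every inequality leaves:
  (14/31, 19/31)
  (28/37, 13/37)
  (0, 1/2)
  (0, 0)
  (6/7, 0)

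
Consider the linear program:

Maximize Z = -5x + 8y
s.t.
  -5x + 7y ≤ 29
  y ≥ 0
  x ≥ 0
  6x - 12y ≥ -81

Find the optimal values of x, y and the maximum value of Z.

x = 73/6, y = 77/6, maximum Z = 251/6

Vertices and Z = -5x + 8y:
  (0, 29/7) → Z = 232/7
  (73/6, 77/6) → Z = 251/6
  (0, 0) → Z = 0
The feasible region is unbounded (it extends along (2, 1), (1, 0)), but Z strictly decreases along every unbounded feasible direction, so there is no improving ray and the maximum is attained at a vertex.

At the optimal vertex, -5x + 7y = 29 and 6x - 12y = -81.
Solving simultaneously gives x = 73/6, y = 77/6.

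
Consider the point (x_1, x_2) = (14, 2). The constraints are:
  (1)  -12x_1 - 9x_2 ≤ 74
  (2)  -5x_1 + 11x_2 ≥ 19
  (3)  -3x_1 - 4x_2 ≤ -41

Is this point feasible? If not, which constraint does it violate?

not feasible — violates (2)

Constraint (2): -5x_1 + 11x_2 = -48, which is not ≥ 19. All other constraints are satisfied.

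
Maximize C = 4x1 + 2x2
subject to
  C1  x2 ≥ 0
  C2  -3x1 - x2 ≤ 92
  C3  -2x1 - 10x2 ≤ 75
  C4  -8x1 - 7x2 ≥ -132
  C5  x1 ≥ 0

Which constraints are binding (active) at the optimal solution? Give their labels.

Feasible corners and C = 4x1 + 2x2:
  (33/2, 0) → C = 66
  (0, 0) → C = 0
  (0, 132/7) → C = 264/7

The maximum is at (33/2, 0). Substituting into each constraint, equality holds for C1 and C4; the remaining constraints have slack.

C1 and C4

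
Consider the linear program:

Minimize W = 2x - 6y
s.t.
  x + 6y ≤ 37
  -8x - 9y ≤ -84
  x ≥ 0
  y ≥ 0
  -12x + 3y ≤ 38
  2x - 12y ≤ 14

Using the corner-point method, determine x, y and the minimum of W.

x = 57/13, y = 212/39, minimum W = -310/13

Vertices and W = 2x - 6y:
  (57/13, 212/39) → W = -310/13
  (22, 5/2) → W = 29
  (189/19, 28/57) → W = 322/19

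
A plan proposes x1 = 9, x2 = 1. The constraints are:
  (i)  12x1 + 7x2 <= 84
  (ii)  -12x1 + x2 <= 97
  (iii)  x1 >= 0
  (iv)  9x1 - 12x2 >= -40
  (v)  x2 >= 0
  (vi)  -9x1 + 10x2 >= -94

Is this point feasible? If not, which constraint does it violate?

Constraint (i): 12x1 + 7x2 = 115, which is not ≤ 84. All other constraints are satisfied.

not feasible — violates (i)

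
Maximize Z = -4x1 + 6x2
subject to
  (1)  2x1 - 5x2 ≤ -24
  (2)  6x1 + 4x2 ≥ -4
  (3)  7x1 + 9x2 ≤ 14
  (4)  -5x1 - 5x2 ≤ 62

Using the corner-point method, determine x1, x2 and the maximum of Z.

Corner points and Z = -4x1 + 6x2:
  (-58/19, 68/19) → Z = 640/19
  (-146/53, 196/53) → Z = 1760/53
  (-46/13, 56/13) → Z = 40

At the optimal vertex, 6x1 + 4x2 = -4 and 7x1 + 9x2 = 14.
Solving simultaneously gives x1 = -46/13, x2 = 56/13.

x1 = -46/13, x2 = 56/13, maximum Z = 40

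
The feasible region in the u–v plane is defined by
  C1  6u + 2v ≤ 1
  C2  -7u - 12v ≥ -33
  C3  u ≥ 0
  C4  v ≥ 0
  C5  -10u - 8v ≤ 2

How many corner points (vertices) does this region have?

3

Pairwise boundary intersections that survive every other constraint:
  (0, 1/2)
  (1/6, 0)
  (0, 0)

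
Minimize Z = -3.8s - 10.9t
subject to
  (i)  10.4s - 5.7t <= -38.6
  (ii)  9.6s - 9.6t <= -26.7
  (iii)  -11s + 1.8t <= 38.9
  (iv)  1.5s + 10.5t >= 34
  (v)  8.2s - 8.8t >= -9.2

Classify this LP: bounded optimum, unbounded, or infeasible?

The boundaries 10.4s - 5.7t = -38.6 and 1.5s + 10.5t = 34 meet at (-282/157, 1646/471), but that point violates 8.2s - 8.8t ≥ -9.2. Every candidate vertex is excluded by some other constraint, so the feasible region is empty.

infeasible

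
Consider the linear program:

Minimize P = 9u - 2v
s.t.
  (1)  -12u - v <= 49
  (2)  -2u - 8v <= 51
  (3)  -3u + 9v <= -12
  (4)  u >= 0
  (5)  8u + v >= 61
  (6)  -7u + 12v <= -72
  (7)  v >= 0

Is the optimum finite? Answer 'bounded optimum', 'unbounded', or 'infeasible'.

Corner points and P = 9u - 2v:
  (56/3, 44/9) → P = 1424/9
  (72/7, 0) → P = 648/7
The feasible region has finitely many vertices and no improving ray; the minimum is 648/7 at (72/7, 0).

bounded optimum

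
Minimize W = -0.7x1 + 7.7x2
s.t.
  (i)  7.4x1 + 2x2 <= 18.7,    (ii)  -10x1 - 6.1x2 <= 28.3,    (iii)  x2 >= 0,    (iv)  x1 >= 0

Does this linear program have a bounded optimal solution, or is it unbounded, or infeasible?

bounded optimum

Vertices and W = -0.7x1 + 7.7x2:
  (187/74, 0) → W = -1309/740
  (0, 9.35) → W = 71.995
  (0, 0) → W = 0
The feasible region has finitely many vertices and no improving ray; the minimum is -1309/740 at (187/74, 0).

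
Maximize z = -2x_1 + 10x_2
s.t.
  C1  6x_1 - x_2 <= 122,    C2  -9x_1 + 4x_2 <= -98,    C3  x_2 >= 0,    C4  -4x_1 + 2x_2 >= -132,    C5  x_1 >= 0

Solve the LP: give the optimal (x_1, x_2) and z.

Corner points and z = -2x_1 + 10x_2:
  (26, 34) → z = 288
  (61/3, 0) → z = -122/3
  (98/9, 0) → z = -196/9

The optimum lies where 6x_1 - x_2 = 122 and -9x_1 + 4x_2 = -98.
Solving simultaneously gives x_1 = 26, x_2 = 34.

x_1 = 26, x_2 = 34, maximum z = 288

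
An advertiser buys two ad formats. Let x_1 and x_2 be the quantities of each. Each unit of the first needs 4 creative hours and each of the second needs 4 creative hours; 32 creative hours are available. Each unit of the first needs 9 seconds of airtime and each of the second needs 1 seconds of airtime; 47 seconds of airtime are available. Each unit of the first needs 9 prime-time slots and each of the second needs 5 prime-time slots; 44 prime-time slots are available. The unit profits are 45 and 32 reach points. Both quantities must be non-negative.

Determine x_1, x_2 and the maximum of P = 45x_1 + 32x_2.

x_1 = 1, x_2 = 7, maximum P = 269

The binding constraints are 4x_1 + 4x_2 = 32 and 9x_1 + 5x_2 = 44.
Solving simultaneously gives x_1 = 1, x_2 = 7.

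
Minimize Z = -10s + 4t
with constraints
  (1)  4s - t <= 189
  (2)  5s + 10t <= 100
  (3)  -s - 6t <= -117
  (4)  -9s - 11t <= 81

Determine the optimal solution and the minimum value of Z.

s = -57/2, t = 97/4, minimum Z = 382

Vertices and Z = -10s + 4t:
  (-57/2, 97/4) → Z = 382
  (-382/7, 261/7) → Z = 4864/7
  (-1773/43, 1134/43) → Z = 22266/43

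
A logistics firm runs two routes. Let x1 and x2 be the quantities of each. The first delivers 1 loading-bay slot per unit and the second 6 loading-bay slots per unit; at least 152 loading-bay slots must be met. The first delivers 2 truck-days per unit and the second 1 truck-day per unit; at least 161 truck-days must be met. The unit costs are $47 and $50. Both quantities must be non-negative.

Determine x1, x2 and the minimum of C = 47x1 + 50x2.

x1 = 74, x2 = 13, minimum C = 4128

Feasible corners and C = 47x1 + 50x2:
  (0, 161) → C = 8050
  (152, 0) → C = 7144
  (74, 13) → C = 4128
The feasible region is unbounded (it extends along (0, 1), (1, 0)), but C strictly increases along every unbounded feasible direction, so there is no improving ray and the minimum is attained at a vertex.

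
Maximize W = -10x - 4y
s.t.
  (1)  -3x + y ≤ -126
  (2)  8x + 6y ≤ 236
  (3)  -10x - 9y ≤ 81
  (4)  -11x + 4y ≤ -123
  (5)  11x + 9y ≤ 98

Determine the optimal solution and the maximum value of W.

Feasible corners and W = -10x - 4y:
  (1053/37, -1503/37) → W = -4518/37
  (616/19, -546/19) → W = -3976/19
  (179, -1871/9) → W = -8626/9

x = 1053/37, y = -1503/37, maximum W = -4518/37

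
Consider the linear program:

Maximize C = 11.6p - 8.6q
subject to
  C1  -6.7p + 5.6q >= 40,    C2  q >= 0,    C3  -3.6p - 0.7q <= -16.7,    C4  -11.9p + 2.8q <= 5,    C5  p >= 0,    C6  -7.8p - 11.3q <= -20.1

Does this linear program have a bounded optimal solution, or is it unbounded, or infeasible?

unbounded

From the feasible point (936/355, 25589/2485), moving in the direction (5.6, 6.7) keeps every constraint satisfied while C increases without bound.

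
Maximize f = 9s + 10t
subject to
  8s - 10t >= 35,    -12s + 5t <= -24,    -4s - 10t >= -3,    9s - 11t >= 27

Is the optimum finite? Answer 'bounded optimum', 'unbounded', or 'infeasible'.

From the feasible point (13/16, -57/20), moving in the direction (10, -4) keeps every constraint satisfied while f increases without bound.

unbounded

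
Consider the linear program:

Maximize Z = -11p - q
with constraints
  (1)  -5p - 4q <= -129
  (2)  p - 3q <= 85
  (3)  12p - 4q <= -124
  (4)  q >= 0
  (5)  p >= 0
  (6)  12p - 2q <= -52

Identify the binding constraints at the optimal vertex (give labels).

Feasible corners and Z = -11p - q:
  (5/17, 542/17) → Z = -597/17
  (0, 129/4) → Z = -129/4
  (5/3, 36) → Z = -163/3
The feasible region is unbounded (it extends along (0, 1), (1, 6)), but Z strictly decreases along every unbounded feasible direction, so there is no improving ray and the maximum is attained at a vertex.

The maximum is at (0, 129/4). Substituting into each constraint, equality holds for (1) and (5); the remaining constraints have slack.

(1) and (5)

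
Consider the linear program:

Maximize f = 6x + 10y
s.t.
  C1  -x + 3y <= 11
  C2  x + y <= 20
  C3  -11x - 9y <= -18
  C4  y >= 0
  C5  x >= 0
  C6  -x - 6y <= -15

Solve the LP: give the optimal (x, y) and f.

Feasible corners and f = 6x + 10y:
  (49/4, 31/4) → f = 151
  (0, 11/3) → f = 110/3
  (20, 0) → f = 120
  (15, 0) → f = 90
  (0, 5/2) → f = 25

x = 49/4, y = 31/4, maximum f = 151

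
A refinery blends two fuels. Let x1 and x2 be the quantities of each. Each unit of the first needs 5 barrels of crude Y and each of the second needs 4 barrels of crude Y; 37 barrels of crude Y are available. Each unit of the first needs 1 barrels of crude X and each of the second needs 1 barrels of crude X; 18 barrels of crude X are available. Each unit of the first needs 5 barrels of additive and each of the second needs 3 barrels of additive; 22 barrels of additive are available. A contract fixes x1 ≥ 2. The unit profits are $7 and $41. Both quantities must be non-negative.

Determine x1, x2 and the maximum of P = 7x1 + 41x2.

Vertices and P = 7x1 + 41x2:
  (22/5, 0) → P = 154/5
  (2, 0) → P = 14
  (2, 4) → P = 178

The optimum lies where 5x1 + 3x2 = 22 and x1 = 2.
Solving simultaneously gives x1 = 2, x2 = 4.

x1 = 2, x2 = 4, maximum P = 178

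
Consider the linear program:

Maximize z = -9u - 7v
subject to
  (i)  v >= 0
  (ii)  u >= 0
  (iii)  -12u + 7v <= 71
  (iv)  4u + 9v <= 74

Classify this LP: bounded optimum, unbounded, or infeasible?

Extreme points and z = -9u - 7v:
  (0, 0) → z = 0
  (37/2, 0) → z = -333/2
  (0, 74/9) → z = -518/9
The feasible region has finitely many vertices and no improving ray; the maximum is 0 at (0, 0).

bounded optimum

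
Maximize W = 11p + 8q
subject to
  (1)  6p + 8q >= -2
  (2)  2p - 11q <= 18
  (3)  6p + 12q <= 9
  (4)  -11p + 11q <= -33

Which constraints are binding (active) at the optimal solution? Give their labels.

Feasible corners and W = 11p + 8q:
  (7/2, -1) → W = 61/2
  (5/3, -4/3) → W = 23/3
  (5/2, -1/2) → W = 47/2

The maximum is at (7/2, -1). Substituting into each constraint, equality holds for (2) and (3); the remaining constraints have slack.

(2) and (3)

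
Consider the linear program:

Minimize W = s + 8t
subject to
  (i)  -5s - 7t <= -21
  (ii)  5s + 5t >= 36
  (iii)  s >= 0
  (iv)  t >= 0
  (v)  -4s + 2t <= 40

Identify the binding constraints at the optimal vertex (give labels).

Corner points and W = s + 8t:
  (0, 36/5) → W = 288/5
  (36/5, 0) → W = 36/5
  (0, 20) → W = 160
The feasible region is unbounded (it extends along (1, 2), (1, 0)), but W strictly increases along every unbounded feasible direction, so there is no improving ray and the minimum is attained at a vertex.

The minimum is at (36/5, 0). Substituting into each constraint, equality holds for (ii) and (iv); the remaining constraints have slack.

(ii) and (iv)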